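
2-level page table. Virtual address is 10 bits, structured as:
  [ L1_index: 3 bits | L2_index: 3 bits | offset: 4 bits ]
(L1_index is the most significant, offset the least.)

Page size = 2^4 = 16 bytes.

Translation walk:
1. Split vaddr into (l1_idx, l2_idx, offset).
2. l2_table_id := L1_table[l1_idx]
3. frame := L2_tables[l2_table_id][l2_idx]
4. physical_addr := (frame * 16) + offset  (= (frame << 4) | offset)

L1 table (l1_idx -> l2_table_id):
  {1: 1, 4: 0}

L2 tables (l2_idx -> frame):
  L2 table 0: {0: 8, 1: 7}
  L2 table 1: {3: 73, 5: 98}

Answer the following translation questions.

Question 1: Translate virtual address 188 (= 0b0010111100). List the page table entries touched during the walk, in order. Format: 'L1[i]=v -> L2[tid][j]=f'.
vaddr = 188 = 0b0010111100
Split: l1_idx=1, l2_idx=3, offset=12

Answer: L1[1]=1 -> L2[1][3]=73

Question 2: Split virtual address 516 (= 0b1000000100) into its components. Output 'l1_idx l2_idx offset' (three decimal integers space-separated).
vaddr = 516 = 0b1000000100
  top 3 bits -> l1_idx = 4
  next 3 bits -> l2_idx = 0
  bottom 4 bits -> offset = 4

Answer: 4 0 4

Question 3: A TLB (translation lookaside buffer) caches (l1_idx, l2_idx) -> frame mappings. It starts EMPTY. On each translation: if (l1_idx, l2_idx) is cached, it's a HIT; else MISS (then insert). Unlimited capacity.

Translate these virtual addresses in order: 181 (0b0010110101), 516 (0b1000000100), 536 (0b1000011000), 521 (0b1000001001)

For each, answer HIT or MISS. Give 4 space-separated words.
Answer: MISS MISS MISS HIT

Derivation:
vaddr=181: (1,3) not in TLB -> MISS, insert
vaddr=516: (4,0) not in TLB -> MISS, insert
vaddr=536: (4,1) not in TLB -> MISS, insert
vaddr=521: (4,0) in TLB -> HIT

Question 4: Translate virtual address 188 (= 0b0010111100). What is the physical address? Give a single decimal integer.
vaddr = 188 = 0b0010111100
Split: l1_idx=1, l2_idx=3, offset=12
L1[1] = 1
L2[1][3] = 73
paddr = 73 * 16 + 12 = 1180

Answer: 1180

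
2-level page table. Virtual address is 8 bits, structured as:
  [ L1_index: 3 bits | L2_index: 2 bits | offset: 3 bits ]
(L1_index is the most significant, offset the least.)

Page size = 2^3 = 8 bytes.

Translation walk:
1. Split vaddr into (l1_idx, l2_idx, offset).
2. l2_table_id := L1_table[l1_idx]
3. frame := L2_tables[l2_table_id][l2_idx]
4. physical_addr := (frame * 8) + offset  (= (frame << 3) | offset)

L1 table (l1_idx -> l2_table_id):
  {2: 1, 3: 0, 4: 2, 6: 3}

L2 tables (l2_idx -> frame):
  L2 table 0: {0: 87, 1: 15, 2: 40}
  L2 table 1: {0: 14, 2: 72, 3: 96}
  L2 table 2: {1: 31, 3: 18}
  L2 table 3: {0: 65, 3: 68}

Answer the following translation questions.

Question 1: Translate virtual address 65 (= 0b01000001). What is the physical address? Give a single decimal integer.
vaddr = 65 = 0b01000001
Split: l1_idx=2, l2_idx=0, offset=1
L1[2] = 1
L2[1][0] = 14
paddr = 14 * 8 + 1 = 113

Answer: 113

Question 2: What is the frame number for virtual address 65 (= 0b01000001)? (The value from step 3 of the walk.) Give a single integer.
vaddr = 65: l1_idx=2, l2_idx=0
L1[2] = 1; L2[1][0] = 14

Answer: 14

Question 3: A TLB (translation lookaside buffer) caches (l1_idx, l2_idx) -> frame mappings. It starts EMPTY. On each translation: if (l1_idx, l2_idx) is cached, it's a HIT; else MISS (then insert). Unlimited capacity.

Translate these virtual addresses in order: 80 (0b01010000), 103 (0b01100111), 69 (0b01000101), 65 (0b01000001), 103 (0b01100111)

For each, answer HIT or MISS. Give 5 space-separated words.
vaddr=80: (2,2) not in TLB -> MISS, insert
vaddr=103: (3,0) not in TLB -> MISS, insert
vaddr=69: (2,0) not in TLB -> MISS, insert
vaddr=65: (2,0) in TLB -> HIT
vaddr=103: (3,0) in TLB -> HIT

Answer: MISS MISS MISS HIT HIT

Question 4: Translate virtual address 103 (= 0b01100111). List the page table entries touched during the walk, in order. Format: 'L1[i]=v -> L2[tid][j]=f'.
vaddr = 103 = 0b01100111
Split: l1_idx=3, l2_idx=0, offset=7

Answer: L1[3]=0 -> L2[0][0]=87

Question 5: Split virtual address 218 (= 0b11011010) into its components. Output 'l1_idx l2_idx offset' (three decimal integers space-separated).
vaddr = 218 = 0b11011010
  top 3 bits -> l1_idx = 6
  next 2 bits -> l2_idx = 3
  bottom 3 bits -> offset = 2

Answer: 6 3 2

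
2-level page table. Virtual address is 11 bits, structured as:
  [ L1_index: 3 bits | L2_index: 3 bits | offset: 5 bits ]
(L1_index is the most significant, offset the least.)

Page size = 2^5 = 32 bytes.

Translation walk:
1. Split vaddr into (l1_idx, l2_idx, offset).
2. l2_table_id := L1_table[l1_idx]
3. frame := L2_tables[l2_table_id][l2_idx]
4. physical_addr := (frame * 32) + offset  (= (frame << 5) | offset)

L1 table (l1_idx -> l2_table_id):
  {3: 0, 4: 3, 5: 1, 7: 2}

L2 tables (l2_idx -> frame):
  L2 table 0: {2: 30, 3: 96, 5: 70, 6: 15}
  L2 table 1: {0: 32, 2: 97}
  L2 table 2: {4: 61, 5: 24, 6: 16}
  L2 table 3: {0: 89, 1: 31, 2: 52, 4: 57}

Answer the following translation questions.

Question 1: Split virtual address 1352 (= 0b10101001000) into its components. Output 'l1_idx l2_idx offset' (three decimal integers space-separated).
Answer: 5 2 8

Derivation:
vaddr = 1352 = 0b10101001000
  top 3 bits -> l1_idx = 5
  next 3 bits -> l2_idx = 2
  bottom 5 bits -> offset = 8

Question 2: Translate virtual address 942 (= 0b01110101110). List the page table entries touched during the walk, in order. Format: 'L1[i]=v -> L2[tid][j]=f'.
Answer: L1[3]=0 -> L2[0][5]=70

Derivation:
vaddr = 942 = 0b01110101110
Split: l1_idx=3, l2_idx=5, offset=14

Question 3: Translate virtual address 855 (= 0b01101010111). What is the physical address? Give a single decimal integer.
vaddr = 855 = 0b01101010111
Split: l1_idx=3, l2_idx=2, offset=23
L1[3] = 0
L2[0][2] = 30
paddr = 30 * 32 + 23 = 983

Answer: 983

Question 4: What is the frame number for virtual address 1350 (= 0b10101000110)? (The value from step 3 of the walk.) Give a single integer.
vaddr = 1350: l1_idx=5, l2_idx=2
L1[5] = 1; L2[1][2] = 97

Answer: 97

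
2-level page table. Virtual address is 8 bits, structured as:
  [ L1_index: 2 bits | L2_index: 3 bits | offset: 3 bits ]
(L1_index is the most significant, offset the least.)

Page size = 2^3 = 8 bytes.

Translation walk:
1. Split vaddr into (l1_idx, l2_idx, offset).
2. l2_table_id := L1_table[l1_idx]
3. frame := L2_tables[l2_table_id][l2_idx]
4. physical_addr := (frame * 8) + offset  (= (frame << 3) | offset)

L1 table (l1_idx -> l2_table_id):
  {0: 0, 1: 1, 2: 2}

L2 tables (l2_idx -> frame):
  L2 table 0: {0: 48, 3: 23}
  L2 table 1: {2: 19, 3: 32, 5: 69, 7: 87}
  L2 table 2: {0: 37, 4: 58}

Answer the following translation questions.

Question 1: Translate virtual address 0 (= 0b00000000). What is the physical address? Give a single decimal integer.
vaddr = 0 = 0b00000000
Split: l1_idx=0, l2_idx=0, offset=0
L1[0] = 0
L2[0][0] = 48
paddr = 48 * 8 + 0 = 384

Answer: 384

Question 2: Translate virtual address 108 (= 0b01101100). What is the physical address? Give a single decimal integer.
vaddr = 108 = 0b01101100
Split: l1_idx=1, l2_idx=5, offset=4
L1[1] = 1
L2[1][5] = 69
paddr = 69 * 8 + 4 = 556

Answer: 556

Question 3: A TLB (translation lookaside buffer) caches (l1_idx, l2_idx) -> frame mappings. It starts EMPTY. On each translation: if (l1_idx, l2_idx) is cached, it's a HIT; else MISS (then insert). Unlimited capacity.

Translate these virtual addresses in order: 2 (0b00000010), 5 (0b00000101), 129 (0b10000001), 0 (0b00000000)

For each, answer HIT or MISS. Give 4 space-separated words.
vaddr=2: (0,0) not in TLB -> MISS, insert
vaddr=5: (0,0) in TLB -> HIT
vaddr=129: (2,0) not in TLB -> MISS, insert
vaddr=0: (0,0) in TLB -> HIT

Answer: MISS HIT MISS HIT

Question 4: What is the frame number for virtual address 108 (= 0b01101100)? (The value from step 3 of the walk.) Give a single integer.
vaddr = 108: l1_idx=1, l2_idx=5
L1[1] = 1; L2[1][5] = 69

Answer: 69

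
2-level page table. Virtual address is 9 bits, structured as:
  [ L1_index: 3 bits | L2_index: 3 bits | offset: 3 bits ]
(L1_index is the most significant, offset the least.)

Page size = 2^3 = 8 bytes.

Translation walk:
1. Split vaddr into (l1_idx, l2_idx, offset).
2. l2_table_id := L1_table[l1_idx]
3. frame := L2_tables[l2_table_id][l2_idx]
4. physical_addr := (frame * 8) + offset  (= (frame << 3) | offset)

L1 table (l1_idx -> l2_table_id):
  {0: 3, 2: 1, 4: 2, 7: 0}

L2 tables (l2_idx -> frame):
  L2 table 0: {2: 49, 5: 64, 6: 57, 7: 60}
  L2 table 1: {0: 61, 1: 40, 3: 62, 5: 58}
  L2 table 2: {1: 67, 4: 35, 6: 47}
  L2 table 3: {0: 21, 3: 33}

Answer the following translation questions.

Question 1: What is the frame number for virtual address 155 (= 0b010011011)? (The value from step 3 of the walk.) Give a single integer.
vaddr = 155: l1_idx=2, l2_idx=3
L1[2] = 1; L2[1][3] = 62

Answer: 62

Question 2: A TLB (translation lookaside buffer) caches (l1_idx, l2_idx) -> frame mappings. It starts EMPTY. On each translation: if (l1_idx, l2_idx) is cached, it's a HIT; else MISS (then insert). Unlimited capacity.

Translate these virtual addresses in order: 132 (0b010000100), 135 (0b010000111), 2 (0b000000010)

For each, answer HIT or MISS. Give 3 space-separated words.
Answer: MISS HIT MISS

Derivation:
vaddr=132: (2,0) not in TLB -> MISS, insert
vaddr=135: (2,0) in TLB -> HIT
vaddr=2: (0,0) not in TLB -> MISS, insert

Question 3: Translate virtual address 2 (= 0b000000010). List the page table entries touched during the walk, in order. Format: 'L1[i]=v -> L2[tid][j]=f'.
vaddr = 2 = 0b000000010
Split: l1_idx=0, l2_idx=0, offset=2

Answer: L1[0]=3 -> L2[3][0]=21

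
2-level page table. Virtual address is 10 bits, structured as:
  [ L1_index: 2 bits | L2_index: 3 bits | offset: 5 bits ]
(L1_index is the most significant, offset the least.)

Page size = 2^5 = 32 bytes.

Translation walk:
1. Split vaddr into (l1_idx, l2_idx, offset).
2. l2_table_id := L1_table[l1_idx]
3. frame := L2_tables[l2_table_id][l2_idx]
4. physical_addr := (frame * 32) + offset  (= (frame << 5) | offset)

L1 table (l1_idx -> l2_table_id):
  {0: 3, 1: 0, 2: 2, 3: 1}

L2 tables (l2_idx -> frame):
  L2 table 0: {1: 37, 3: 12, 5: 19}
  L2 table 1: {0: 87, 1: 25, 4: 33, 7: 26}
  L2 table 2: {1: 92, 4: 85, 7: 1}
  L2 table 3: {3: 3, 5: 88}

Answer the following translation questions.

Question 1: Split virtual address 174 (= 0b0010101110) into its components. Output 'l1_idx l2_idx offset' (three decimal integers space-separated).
Answer: 0 5 14

Derivation:
vaddr = 174 = 0b0010101110
  top 2 bits -> l1_idx = 0
  next 3 bits -> l2_idx = 5
  bottom 5 bits -> offset = 14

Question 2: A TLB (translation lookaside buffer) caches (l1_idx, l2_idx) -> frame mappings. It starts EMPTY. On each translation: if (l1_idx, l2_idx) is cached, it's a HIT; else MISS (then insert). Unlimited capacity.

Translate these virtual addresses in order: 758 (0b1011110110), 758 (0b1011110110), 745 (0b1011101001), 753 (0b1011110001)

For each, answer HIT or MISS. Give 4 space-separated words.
Answer: MISS HIT HIT HIT

Derivation:
vaddr=758: (2,7) not in TLB -> MISS, insert
vaddr=758: (2,7) in TLB -> HIT
vaddr=745: (2,7) in TLB -> HIT
vaddr=753: (2,7) in TLB -> HIT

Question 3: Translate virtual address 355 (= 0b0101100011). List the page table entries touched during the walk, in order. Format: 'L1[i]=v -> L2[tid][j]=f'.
Answer: L1[1]=0 -> L2[0][3]=12

Derivation:
vaddr = 355 = 0b0101100011
Split: l1_idx=1, l2_idx=3, offset=3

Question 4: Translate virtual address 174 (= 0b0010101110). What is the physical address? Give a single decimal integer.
Answer: 2830

Derivation:
vaddr = 174 = 0b0010101110
Split: l1_idx=0, l2_idx=5, offset=14
L1[0] = 3
L2[3][5] = 88
paddr = 88 * 32 + 14 = 2830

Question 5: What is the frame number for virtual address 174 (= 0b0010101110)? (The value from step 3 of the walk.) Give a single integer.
Answer: 88

Derivation:
vaddr = 174: l1_idx=0, l2_idx=5
L1[0] = 3; L2[3][5] = 88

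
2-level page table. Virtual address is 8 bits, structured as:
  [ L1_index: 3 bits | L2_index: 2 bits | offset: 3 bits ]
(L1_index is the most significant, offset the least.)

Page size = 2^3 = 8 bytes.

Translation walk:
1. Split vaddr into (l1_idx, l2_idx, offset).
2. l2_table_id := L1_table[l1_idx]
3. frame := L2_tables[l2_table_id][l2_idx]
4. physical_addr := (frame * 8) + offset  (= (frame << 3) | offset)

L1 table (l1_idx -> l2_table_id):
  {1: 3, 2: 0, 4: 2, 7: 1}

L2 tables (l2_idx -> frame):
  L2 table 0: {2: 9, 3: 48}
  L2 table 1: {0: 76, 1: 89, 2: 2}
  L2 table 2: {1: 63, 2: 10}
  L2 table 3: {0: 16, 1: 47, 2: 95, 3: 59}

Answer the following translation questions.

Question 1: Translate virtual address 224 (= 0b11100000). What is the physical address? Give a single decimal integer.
Answer: 608

Derivation:
vaddr = 224 = 0b11100000
Split: l1_idx=7, l2_idx=0, offset=0
L1[7] = 1
L2[1][0] = 76
paddr = 76 * 8 + 0 = 608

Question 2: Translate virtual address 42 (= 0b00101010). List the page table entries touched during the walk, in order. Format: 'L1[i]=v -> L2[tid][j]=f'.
vaddr = 42 = 0b00101010
Split: l1_idx=1, l2_idx=1, offset=2

Answer: L1[1]=3 -> L2[3][1]=47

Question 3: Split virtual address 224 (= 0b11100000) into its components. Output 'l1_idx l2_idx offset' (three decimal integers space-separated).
Answer: 7 0 0

Derivation:
vaddr = 224 = 0b11100000
  top 3 bits -> l1_idx = 7
  next 2 bits -> l2_idx = 0
  bottom 3 bits -> offset = 0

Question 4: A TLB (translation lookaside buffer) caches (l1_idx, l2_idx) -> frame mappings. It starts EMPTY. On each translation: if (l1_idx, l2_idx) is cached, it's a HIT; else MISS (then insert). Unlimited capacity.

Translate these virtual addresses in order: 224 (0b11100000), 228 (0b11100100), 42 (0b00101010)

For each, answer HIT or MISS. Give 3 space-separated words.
Answer: MISS HIT MISS

Derivation:
vaddr=224: (7,0) not in TLB -> MISS, insert
vaddr=228: (7,0) in TLB -> HIT
vaddr=42: (1,1) not in TLB -> MISS, insert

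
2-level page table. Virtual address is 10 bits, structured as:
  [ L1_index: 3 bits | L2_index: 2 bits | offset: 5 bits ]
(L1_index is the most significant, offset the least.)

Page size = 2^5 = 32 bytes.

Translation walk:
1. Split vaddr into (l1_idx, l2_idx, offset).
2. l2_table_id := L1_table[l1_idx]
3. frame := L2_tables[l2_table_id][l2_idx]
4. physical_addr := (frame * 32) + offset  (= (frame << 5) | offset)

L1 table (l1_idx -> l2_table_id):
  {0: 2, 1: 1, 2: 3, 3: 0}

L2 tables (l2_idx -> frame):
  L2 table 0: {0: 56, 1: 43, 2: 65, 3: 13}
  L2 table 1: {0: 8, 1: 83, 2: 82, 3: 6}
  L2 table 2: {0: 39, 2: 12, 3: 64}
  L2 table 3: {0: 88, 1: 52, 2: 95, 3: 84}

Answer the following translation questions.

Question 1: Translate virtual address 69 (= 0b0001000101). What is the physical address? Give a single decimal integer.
vaddr = 69 = 0b0001000101
Split: l1_idx=0, l2_idx=2, offset=5
L1[0] = 2
L2[2][2] = 12
paddr = 12 * 32 + 5 = 389

Answer: 389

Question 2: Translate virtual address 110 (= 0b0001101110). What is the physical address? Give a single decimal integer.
Answer: 2062

Derivation:
vaddr = 110 = 0b0001101110
Split: l1_idx=0, l2_idx=3, offset=14
L1[0] = 2
L2[2][3] = 64
paddr = 64 * 32 + 14 = 2062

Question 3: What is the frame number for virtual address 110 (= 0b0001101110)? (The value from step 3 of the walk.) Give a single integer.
Answer: 64

Derivation:
vaddr = 110: l1_idx=0, l2_idx=3
L1[0] = 2; L2[2][3] = 64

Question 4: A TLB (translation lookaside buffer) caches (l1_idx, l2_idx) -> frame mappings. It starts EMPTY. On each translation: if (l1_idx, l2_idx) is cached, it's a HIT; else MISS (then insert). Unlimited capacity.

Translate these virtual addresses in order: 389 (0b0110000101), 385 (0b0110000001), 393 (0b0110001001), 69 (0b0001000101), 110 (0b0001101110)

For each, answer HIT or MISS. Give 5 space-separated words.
Answer: MISS HIT HIT MISS MISS

Derivation:
vaddr=389: (3,0) not in TLB -> MISS, insert
vaddr=385: (3,0) in TLB -> HIT
vaddr=393: (3,0) in TLB -> HIT
vaddr=69: (0,2) not in TLB -> MISS, insert
vaddr=110: (0,3) not in TLB -> MISS, insert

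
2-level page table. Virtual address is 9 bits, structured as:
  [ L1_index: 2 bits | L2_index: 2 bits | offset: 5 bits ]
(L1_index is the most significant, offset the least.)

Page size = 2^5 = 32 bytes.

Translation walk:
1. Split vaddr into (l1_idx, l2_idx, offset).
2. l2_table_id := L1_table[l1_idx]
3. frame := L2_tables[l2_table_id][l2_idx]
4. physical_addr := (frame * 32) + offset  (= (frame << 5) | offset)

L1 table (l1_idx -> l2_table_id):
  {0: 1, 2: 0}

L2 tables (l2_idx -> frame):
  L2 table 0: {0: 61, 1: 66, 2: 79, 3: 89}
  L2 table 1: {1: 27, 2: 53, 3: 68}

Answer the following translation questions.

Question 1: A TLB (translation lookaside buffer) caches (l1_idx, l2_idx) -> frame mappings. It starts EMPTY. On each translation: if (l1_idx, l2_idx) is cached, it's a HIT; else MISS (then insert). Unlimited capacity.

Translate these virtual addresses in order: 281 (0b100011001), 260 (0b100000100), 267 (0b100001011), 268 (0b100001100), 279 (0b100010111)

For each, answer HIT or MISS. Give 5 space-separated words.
Answer: MISS HIT HIT HIT HIT

Derivation:
vaddr=281: (2,0) not in TLB -> MISS, insert
vaddr=260: (2,0) in TLB -> HIT
vaddr=267: (2,0) in TLB -> HIT
vaddr=268: (2,0) in TLB -> HIT
vaddr=279: (2,0) in TLB -> HIT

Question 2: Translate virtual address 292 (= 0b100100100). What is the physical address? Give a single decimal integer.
vaddr = 292 = 0b100100100
Split: l1_idx=2, l2_idx=1, offset=4
L1[2] = 0
L2[0][1] = 66
paddr = 66 * 32 + 4 = 2116

Answer: 2116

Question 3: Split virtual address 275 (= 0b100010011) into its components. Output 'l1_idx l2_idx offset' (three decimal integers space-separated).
vaddr = 275 = 0b100010011
  top 2 bits -> l1_idx = 2
  next 2 bits -> l2_idx = 0
  bottom 5 bits -> offset = 19

Answer: 2 0 19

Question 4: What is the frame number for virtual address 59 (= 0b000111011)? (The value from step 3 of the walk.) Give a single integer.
Answer: 27

Derivation:
vaddr = 59: l1_idx=0, l2_idx=1
L1[0] = 1; L2[1][1] = 27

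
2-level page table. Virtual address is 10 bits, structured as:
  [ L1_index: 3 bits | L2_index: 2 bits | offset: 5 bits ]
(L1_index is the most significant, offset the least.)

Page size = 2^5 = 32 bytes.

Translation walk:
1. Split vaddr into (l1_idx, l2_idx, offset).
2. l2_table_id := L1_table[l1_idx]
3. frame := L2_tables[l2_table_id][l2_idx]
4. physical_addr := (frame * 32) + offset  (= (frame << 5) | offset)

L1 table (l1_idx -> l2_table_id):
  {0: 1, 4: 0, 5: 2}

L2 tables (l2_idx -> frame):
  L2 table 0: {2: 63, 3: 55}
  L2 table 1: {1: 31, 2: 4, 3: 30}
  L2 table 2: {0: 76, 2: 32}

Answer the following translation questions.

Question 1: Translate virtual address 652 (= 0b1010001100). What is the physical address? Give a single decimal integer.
Answer: 2444

Derivation:
vaddr = 652 = 0b1010001100
Split: l1_idx=5, l2_idx=0, offset=12
L1[5] = 2
L2[2][0] = 76
paddr = 76 * 32 + 12 = 2444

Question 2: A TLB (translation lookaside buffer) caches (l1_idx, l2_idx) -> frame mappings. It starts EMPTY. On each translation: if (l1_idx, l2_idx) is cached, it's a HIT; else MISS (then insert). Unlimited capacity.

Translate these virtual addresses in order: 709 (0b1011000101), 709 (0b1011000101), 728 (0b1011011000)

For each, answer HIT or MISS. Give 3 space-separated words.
vaddr=709: (5,2) not in TLB -> MISS, insert
vaddr=709: (5,2) in TLB -> HIT
vaddr=728: (5,2) in TLB -> HIT

Answer: MISS HIT HIT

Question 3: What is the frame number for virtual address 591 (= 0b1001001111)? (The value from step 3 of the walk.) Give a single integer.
Answer: 63

Derivation:
vaddr = 591: l1_idx=4, l2_idx=2
L1[4] = 0; L2[0][2] = 63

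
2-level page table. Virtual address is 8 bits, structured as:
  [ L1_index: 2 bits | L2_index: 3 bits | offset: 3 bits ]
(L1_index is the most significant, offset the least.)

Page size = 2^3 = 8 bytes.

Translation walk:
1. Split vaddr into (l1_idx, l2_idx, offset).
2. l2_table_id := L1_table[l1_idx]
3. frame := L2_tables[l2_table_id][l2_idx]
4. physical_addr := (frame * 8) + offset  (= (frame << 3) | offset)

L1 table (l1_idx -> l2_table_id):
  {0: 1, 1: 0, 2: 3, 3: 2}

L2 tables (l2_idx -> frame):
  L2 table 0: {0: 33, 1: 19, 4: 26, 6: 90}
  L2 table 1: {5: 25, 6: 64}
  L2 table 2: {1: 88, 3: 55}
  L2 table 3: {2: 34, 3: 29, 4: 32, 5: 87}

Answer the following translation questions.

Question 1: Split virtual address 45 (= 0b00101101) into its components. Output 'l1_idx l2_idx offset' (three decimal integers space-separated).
vaddr = 45 = 0b00101101
  top 2 bits -> l1_idx = 0
  next 3 bits -> l2_idx = 5
  bottom 3 bits -> offset = 5

Answer: 0 5 5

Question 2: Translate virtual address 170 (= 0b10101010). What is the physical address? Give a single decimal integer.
vaddr = 170 = 0b10101010
Split: l1_idx=2, l2_idx=5, offset=2
L1[2] = 3
L2[3][5] = 87
paddr = 87 * 8 + 2 = 698

Answer: 698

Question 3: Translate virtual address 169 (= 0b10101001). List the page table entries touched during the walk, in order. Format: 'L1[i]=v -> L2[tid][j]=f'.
vaddr = 169 = 0b10101001
Split: l1_idx=2, l2_idx=5, offset=1

Answer: L1[2]=3 -> L2[3][5]=87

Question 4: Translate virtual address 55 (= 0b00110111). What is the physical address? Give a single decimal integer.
Answer: 519

Derivation:
vaddr = 55 = 0b00110111
Split: l1_idx=0, l2_idx=6, offset=7
L1[0] = 1
L2[1][6] = 64
paddr = 64 * 8 + 7 = 519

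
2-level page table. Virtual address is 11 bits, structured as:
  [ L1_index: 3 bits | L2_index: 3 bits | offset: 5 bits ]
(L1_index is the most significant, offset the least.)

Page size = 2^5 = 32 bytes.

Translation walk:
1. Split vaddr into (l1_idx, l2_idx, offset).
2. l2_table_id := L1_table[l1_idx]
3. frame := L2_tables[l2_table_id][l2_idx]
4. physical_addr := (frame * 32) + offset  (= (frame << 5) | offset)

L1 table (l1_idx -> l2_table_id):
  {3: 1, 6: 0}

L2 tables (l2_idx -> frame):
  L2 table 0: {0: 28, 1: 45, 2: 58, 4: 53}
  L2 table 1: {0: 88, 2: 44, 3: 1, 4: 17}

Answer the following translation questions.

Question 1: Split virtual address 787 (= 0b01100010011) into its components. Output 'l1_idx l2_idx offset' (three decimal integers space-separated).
vaddr = 787 = 0b01100010011
  top 3 bits -> l1_idx = 3
  next 3 bits -> l2_idx = 0
  bottom 5 bits -> offset = 19

Answer: 3 0 19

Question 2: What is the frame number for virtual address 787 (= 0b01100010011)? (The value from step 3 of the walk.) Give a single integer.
vaddr = 787: l1_idx=3, l2_idx=0
L1[3] = 1; L2[1][0] = 88

Answer: 88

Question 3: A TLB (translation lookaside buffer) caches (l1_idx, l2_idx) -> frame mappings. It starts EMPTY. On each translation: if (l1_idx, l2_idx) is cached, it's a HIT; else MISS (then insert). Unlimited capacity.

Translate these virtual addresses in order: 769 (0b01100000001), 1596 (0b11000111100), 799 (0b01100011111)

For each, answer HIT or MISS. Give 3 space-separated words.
vaddr=769: (3,0) not in TLB -> MISS, insert
vaddr=1596: (6,1) not in TLB -> MISS, insert
vaddr=799: (3,0) in TLB -> HIT

Answer: MISS MISS HIT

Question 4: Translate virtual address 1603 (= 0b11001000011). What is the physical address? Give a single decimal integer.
Answer: 1859

Derivation:
vaddr = 1603 = 0b11001000011
Split: l1_idx=6, l2_idx=2, offset=3
L1[6] = 0
L2[0][2] = 58
paddr = 58 * 32 + 3 = 1859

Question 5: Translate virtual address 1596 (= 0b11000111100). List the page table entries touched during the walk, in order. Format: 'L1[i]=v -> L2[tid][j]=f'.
vaddr = 1596 = 0b11000111100
Split: l1_idx=6, l2_idx=1, offset=28

Answer: L1[6]=0 -> L2[0][1]=45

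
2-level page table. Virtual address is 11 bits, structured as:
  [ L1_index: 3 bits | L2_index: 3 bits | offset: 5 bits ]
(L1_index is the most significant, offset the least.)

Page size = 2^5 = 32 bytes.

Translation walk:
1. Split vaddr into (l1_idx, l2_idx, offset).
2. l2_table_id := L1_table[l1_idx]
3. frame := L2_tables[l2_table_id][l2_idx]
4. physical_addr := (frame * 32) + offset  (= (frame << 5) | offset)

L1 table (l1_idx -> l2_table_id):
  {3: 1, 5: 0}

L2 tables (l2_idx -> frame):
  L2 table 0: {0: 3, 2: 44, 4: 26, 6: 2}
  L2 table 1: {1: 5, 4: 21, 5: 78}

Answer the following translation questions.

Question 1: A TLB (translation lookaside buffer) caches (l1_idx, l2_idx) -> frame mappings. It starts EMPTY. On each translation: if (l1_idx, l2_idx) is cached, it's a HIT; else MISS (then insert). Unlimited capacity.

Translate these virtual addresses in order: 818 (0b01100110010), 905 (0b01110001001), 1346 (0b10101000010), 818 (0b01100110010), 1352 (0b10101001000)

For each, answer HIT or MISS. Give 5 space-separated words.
Answer: MISS MISS MISS HIT HIT

Derivation:
vaddr=818: (3,1) not in TLB -> MISS, insert
vaddr=905: (3,4) not in TLB -> MISS, insert
vaddr=1346: (5,2) not in TLB -> MISS, insert
vaddr=818: (3,1) in TLB -> HIT
vaddr=1352: (5,2) in TLB -> HIT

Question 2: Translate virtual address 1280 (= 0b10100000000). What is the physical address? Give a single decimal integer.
Answer: 96

Derivation:
vaddr = 1280 = 0b10100000000
Split: l1_idx=5, l2_idx=0, offset=0
L1[5] = 0
L2[0][0] = 3
paddr = 3 * 32 + 0 = 96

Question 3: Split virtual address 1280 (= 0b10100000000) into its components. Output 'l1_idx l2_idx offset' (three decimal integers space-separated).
vaddr = 1280 = 0b10100000000
  top 3 bits -> l1_idx = 5
  next 3 bits -> l2_idx = 0
  bottom 5 bits -> offset = 0

Answer: 5 0 0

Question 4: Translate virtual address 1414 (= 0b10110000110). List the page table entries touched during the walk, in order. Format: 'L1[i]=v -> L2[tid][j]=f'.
vaddr = 1414 = 0b10110000110
Split: l1_idx=5, l2_idx=4, offset=6

Answer: L1[5]=0 -> L2[0][4]=26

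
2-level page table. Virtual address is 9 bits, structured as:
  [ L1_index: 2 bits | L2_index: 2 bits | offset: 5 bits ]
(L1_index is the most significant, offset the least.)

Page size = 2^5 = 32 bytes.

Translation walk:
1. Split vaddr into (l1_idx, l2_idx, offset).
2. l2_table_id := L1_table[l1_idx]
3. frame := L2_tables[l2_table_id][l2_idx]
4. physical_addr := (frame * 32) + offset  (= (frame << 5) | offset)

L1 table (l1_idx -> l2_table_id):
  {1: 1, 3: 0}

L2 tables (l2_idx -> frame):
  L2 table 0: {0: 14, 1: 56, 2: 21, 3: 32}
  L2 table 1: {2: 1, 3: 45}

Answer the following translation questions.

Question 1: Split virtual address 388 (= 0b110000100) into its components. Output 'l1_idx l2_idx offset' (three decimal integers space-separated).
Answer: 3 0 4

Derivation:
vaddr = 388 = 0b110000100
  top 2 bits -> l1_idx = 3
  next 2 bits -> l2_idx = 0
  bottom 5 bits -> offset = 4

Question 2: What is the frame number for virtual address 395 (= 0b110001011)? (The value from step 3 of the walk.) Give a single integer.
vaddr = 395: l1_idx=3, l2_idx=0
L1[3] = 0; L2[0][0] = 14

Answer: 14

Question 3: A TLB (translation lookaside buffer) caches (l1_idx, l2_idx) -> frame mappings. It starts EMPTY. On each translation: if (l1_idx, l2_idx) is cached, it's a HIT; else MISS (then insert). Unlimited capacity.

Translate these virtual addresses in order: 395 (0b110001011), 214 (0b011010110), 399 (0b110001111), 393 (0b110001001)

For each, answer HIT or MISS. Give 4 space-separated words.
Answer: MISS MISS HIT HIT

Derivation:
vaddr=395: (3,0) not in TLB -> MISS, insert
vaddr=214: (1,2) not in TLB -> MISS, insert
vaddr=399: (3,0) in TLB -> HIT
vaddr=393: (3,0) in TLB -> HIT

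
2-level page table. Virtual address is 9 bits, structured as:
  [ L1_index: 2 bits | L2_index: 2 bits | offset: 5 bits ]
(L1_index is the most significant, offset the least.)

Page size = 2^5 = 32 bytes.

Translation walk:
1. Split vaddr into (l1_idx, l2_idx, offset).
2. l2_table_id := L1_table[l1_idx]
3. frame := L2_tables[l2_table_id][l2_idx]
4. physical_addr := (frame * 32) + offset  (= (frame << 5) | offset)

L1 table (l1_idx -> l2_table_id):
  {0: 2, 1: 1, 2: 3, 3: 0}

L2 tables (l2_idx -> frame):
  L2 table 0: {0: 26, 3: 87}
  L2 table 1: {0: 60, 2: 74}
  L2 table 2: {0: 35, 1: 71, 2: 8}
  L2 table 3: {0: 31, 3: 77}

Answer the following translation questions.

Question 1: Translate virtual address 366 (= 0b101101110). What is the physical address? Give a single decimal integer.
vaddr = 366 = 0b101101110
Split: l1_idx=2, l2_idx=3, offset=14
L1[2] = 3
L2[3][3] = 77
paddr = 77 * 32 + 14 = 2478

Answer: 2478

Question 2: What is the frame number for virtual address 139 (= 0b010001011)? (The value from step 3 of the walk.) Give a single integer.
Answer: 60

Derivation:
vaddr = 139: l1_idx=1, l2_idx=0
L1[1] = 1; L2[1][0] = 60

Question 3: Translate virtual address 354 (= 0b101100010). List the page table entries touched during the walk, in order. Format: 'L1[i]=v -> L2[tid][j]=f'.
vaddr = 354 = 0b101100010
Split: l1_idx=2, l2_idx=3, offset=2

Answer: L1[2]=3 -> L2[3][3]=77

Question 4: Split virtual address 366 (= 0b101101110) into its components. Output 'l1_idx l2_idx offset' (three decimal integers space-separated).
vaddr = 366 = 0b101101110
  top 2 bits -> l1_idx = 2
  next 2 bits -> l2_idx = 3
  bottom 5 bits -> offset = 14

Answer: 2 3 14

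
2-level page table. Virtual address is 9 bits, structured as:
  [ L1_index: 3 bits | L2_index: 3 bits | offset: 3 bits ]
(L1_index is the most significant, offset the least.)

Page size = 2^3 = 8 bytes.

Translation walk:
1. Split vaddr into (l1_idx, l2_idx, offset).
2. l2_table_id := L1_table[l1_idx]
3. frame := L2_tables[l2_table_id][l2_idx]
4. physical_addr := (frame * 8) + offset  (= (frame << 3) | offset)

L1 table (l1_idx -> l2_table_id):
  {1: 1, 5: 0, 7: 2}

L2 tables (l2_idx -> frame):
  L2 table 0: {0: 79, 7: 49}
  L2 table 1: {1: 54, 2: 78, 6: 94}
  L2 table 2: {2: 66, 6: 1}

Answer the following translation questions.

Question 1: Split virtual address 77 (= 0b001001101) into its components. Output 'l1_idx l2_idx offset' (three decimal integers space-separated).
vaddr = 77 = 0b001001101
  top 3 bits -> l1_idx = 1
  next 3 bits -> l2_idx = 1
  bottom 3 bits -> offset = 5

Answer: 1 1 5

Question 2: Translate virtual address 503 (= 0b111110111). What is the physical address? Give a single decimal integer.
vaddr = 503 = 0b111110111
Split: l1_idx=7, l2_idx=6, offset=7
L1[7] = 2
L2[2][6] = 1
paddr = 1 * 8 + 7 = 15

Answer: 15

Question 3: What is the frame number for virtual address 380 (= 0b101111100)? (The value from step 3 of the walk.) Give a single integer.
Answer: 49

Derivation:
vaddr = 380: l1_idx=5, l2_idx=7
L1[5] = 0; L2[0][7] = 49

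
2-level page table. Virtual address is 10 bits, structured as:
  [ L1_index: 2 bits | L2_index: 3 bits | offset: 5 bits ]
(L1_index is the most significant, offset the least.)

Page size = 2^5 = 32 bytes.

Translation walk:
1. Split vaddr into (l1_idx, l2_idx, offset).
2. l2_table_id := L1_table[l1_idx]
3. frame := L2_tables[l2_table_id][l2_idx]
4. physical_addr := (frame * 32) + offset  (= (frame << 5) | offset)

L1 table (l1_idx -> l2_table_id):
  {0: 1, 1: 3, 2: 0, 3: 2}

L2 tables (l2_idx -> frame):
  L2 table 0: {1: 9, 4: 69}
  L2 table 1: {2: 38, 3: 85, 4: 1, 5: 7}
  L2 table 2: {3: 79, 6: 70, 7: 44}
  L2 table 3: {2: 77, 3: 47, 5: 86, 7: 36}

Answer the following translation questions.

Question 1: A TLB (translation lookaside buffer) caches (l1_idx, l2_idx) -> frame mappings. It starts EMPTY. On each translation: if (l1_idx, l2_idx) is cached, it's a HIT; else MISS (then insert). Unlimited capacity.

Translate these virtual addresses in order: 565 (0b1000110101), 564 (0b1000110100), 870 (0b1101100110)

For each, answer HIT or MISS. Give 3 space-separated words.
vaddr=565: (2,1) not in TLB -> MISS, insert
vaddr=564: (2,1) in TLB -> HIT
vaddr=870: (3,3) not in TLB -> MISS, insert

Answer: MISS HIT MISS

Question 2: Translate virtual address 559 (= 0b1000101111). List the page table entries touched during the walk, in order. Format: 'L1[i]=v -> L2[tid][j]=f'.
Answer: L1[2]=0 -> L2[0][1]=9

Derivation:
vaddr = 559 = 0b1000101111
Split: l1_idx=2, l2_idx=1, offset=15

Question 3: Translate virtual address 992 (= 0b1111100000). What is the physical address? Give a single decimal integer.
vaddr = 992 = 0b1111100000
Split: l1_idx=3, l2_idx=7, offset=0
L1[3] = 2
L2[2][7] = 44
paddr = 44 * 32 + 0 = 1408

Answer: 1408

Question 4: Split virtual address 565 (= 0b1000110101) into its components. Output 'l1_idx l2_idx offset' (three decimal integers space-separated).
Answer: 2 1 21

Derivation:
vaddr = 565 = 0b1000110101
  top 2 bits -> l1_idx = 2
  next 3 bits -> l2_idx = 1
  bottom 5 bits -> offset = 21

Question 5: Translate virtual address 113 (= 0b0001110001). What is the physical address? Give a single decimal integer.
Answer: 2737

Derivation:
vaddr = 113 = 0b0001110001
Split: l1_idx=0, l2_idx=3, offset=17
L1[0] = 1
L2[1][3] = 85
paddr = 85 * 32 + 17 = 2737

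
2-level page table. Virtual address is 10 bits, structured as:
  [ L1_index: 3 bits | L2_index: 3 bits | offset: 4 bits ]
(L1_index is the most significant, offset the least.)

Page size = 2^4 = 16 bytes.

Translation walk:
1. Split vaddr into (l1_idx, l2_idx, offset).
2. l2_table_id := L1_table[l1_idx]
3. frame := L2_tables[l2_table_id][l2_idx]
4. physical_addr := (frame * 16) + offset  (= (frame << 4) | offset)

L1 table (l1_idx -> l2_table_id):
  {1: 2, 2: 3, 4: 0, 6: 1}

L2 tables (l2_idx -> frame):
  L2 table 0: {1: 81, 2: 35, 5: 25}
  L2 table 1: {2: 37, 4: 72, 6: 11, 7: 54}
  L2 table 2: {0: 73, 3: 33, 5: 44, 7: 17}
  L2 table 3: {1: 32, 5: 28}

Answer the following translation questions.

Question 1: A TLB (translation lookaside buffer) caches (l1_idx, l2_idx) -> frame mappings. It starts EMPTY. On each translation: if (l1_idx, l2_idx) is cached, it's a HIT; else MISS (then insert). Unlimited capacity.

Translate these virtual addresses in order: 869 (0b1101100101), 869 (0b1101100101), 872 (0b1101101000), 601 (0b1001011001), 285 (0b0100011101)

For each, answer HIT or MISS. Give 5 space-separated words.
vaddr=869: (6,6) not in TLB -> MISS, insert
vaddr=869: (6,6) in TLB -> HIT
vaddr=872: (6,6) in TLB -> HIT
vaddr=601: (4,5) not in TLB -> MISS, insert
vaddr=285: (2,1) not in TLB -> MISS, insert

Answer: MISS HIT HIT MISS MISS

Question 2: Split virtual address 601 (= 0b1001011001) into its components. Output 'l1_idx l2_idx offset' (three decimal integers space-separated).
Answer: 4 5 9

Derivation:
vaddr = 601 = 0b1001011001
  top 3 bits -> l1_idx = 4
  next 3 bits -> l2_idx = 5
  bottom 4 bits -> offset = 9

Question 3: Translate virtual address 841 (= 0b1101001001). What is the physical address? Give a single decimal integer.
vaddr = 841 = 0b1101001001
Split: l1_idx=6, l2_idx=4, offset=9
L1[6] = 1
L2[1][4] = 72
paddr = 72 * 16 + 9 = 1161

Answer: 1161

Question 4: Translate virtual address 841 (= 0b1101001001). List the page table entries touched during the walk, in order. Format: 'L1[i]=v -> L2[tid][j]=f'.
vaddr = 841 = 0b1101001001
Split: l1_idx=6, l2_idx=4, offset=9

Answer: L1[6]=1 -> L2[1][4]=72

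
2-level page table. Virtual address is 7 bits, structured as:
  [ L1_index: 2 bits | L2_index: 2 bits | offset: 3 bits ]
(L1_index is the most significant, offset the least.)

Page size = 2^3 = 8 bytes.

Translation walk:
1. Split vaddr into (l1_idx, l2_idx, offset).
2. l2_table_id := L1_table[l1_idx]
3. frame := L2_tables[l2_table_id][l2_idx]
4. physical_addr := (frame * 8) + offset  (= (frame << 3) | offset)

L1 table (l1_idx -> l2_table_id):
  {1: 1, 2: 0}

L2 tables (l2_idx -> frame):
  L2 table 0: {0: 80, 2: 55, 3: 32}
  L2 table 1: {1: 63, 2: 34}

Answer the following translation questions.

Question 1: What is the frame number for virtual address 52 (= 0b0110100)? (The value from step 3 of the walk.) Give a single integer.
vaddr = 52: l1_idx=1, l2_idx=2
L1[1] = 1; L2[1][2] = 34

Answer: 34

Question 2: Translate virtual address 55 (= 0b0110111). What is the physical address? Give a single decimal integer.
vaddr = 55 = 0b0110111
Split: l1_idx=1, l2_idx=2, offset=7
L1[1] = 1
L2[1][2] = 34
paddr = 34 * 8 + 7 = 279

Answer: 279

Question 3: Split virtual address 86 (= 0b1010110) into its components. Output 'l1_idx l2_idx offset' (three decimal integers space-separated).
Answer: 2 2 6

Derivation:
vaddr = 86 = 0b1010110
  top 2 bits -> l1_idx = 2
  next 2 bits -> l2_idx = 2
  bottom 3 bits -> offset = 6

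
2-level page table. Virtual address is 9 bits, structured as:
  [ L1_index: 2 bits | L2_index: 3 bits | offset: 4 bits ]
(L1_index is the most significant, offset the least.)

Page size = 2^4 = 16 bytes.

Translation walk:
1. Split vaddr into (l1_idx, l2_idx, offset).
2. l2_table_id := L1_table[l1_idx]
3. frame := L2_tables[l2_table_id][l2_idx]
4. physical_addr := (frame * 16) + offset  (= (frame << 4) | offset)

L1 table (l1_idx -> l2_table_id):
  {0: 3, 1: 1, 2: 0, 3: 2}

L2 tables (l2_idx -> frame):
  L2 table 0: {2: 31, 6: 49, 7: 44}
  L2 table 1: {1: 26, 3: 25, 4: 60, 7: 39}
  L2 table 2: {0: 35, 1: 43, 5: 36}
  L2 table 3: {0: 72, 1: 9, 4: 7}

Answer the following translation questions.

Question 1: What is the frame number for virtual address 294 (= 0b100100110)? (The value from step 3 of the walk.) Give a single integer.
Answer: 31

Derivation:
vaddr = 294: l1_idx=2, l2_idx=2
L1[2] = 0; L2[0][2] = 31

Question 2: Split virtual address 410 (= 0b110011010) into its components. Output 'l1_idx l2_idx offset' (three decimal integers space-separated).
vaddr = 410 = 0b110011010
  top 2 bits -> l1_idx = 3
  next 3 bits -> l2_idx = 1
  bottom 4 bits -> offset = 10

Answer: 3 1 10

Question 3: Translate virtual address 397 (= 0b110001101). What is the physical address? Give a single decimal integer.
Answer: 573

Derivation:
vaddr = 397 = 0b110001101
Split: l1_idx=3, l2_idx=0, offset=13
L1[3] = 2
L2[2][0] = 35
paddr = 35 * 16 + 13 = 573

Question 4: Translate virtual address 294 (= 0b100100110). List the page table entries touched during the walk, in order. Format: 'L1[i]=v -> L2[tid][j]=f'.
vaddr = 294 = 0b100100110
Split: l1_idx=2, l2_idx=2, offset=6

Answer: L1[2]=0 -> L2[0][2]=31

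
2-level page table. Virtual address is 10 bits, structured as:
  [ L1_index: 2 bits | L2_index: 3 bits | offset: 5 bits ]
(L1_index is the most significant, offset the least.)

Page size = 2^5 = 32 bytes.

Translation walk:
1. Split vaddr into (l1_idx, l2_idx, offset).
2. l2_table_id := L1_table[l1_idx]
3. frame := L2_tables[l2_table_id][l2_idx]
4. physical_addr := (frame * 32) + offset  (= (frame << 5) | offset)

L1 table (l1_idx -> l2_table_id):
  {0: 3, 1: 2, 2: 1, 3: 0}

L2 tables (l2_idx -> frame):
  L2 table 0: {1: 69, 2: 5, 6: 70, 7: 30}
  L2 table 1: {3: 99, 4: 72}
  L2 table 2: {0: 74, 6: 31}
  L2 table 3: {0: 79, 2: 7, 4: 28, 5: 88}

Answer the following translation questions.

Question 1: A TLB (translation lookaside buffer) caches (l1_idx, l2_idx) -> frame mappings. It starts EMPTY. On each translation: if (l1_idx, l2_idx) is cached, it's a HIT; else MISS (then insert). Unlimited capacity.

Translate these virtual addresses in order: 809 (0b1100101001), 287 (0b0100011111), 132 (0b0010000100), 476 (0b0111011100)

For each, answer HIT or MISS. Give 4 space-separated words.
vaddr=809: (3,1) not in TLB -> MISS, insert
vaddr=287: (1,0) not in TLB -> MISS, insert
vaddr=132: (0,4) not in TLB -> MISS, insert
vaddr=476: (1,6) not in TLB -> MISS, insert

Answer: MISS MISS MISS MISS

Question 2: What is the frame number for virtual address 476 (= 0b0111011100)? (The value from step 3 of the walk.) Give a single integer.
Answer: 31

Derivation:
vaddr = 476: l1_idx=1, l2_idx=6
L1[1] = 2; L2[2][6] = 31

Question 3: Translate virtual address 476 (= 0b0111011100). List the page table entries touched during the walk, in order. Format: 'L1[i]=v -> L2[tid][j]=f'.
Answer: L1[1]=2 -> L2[2][6]=31

Derivation:
vaddr = 476 = 0b0111011100
Split: l1_idx=1, l2_idx=6, offset=28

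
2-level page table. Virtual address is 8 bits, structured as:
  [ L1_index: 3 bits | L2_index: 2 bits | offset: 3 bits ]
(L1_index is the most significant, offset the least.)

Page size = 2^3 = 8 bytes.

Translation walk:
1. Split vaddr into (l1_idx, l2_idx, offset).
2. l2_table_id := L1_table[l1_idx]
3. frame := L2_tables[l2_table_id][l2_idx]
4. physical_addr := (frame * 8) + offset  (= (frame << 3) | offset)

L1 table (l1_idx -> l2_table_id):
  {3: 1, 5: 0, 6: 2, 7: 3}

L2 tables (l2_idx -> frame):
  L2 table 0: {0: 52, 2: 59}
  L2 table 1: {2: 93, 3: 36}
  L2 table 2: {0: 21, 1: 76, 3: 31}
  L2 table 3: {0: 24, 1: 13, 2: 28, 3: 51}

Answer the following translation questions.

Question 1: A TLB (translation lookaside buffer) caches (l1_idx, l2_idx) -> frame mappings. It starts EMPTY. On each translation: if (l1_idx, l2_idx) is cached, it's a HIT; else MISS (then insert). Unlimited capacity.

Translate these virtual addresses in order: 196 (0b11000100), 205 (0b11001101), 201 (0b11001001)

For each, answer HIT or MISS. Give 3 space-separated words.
vaddr=196: (6,0) not in TLB -> MISS, insert
vaddr=205: (6,1) not in TLB -> MISS, insert
vaddr=201: (6,1) in TLB -> HIT

Answer: MISS MISS HIT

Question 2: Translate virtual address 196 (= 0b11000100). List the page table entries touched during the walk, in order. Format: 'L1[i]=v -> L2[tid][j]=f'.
vaddr = 196 = 0b11000100
Split: l1_idx=6, l2_idx=0, offset=4

Answer: L1[6]=2 -> L2[2][0]=21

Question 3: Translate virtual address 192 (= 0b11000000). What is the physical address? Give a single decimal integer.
Answer: 168

Derivation:
vaddr = 192 = 0b11000000
Split: l1_idx=6, l2_idx=0, offset=0
L1[6] = 2
L2[2][0] = 21
paddr = 21 * 8 + 0 = 168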